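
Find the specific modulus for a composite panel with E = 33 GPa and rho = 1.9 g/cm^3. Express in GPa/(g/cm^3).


Specific stiffness = E/rho = 33/1.9 = 17.4 GPa/(g/cm^3)

17.4 GPa/(g/cm^3)


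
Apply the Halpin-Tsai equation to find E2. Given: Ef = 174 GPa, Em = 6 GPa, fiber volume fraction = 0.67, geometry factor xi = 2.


eta = (Ef/Em - 1)/(Ef/Em + xi) = (29.0 - 1)/(29.0 + 2) = 0.9032
E2 = Em*(1+xi*eta*Vf)/(1-eta*Vf) = 33.59 GPa

33.59 GPa


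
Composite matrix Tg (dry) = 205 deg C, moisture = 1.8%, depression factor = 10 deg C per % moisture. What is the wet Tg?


Tg_wet = Tg_dry - k*moisture = 205 - 10*1.8 = 187.0 deg C

187.0 deg C


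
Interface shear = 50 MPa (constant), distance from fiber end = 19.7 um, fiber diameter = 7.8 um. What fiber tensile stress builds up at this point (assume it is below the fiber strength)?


Force balance: sigma_f * (pi*d^2/4) = tau * (pi*d) * x  ->  sigma_f = 4 * tau * x / d
sigma_f = 4 * 50 * 19.7 / 7.8 = 505.1 MPa

505.1 MPa


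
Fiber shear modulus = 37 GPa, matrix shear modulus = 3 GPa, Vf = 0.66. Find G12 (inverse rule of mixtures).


1/G12 = Vf/Gf + (1-Vf)/Gm = 0.66/37 + 0.34/3
G12 = 7.62 GPa

7.62 GPa


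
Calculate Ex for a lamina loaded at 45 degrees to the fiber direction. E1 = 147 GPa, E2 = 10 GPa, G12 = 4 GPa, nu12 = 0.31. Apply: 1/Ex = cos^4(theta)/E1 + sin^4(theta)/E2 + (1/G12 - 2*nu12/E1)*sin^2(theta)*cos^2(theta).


cos^4(45) = 0.25, sin^4(45) = 0.25, sin^2(45)*cos^2(45) = 0.25
1/G12 - 2*nu12/E1 = 1/4 - 2*0.31/147 = 0.245782 GPa^-1
1/Ex = 0.25/147 + 0.25/10 + 0.245782*0.25 = 0.0881463 GPa^-1
Ex = 11.34 GPa

11.34 GPa


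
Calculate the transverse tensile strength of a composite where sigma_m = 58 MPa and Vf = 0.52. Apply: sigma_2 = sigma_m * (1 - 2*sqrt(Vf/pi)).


factor = 1 - 2*sqrt(0.52/pi) = 0.1863
sigma_2 = 58 * 0.1863 = 10.81 MPa

10.81 MPa


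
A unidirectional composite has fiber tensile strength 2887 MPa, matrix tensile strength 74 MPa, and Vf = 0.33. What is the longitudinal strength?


sigma_1 = sigma_f*Vf + sigma_m*(1-Vf) = 2887*0.33 + 74*0.67 = 1002.3 MPa

1002.3 MPa


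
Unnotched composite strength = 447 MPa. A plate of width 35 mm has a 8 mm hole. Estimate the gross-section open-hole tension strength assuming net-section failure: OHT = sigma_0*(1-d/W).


OHT = sigma_0*(1-d/W) = 447*(1-8/35) = 344.8 MPa

344.8 MPa


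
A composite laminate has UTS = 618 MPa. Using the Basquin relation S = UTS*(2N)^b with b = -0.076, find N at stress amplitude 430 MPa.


N = 0.5 * (S/UTS)^(1/b) = 0.5 * (430/618)^(1/-0.076) = 59.1020 cycles

59.1020 cycles


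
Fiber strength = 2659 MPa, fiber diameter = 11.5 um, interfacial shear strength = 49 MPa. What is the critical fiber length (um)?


Lc = sigma_f * d / (2 * tau_i) = 2659 * 11.5 / (2 * 49) = 312.0 um

312.0 um


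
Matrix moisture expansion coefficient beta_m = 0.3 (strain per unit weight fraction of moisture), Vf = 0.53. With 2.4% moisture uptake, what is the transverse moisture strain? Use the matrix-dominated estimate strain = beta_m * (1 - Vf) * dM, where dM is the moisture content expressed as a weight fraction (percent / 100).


dM = 2.4/100 = 0.024
strain = beta_m * (1-Vf) * dM = 0.3 * 0.47 * 0.024 = 0.003384

0.003384


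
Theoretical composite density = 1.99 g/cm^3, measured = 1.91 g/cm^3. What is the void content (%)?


Void% = (rho_theo - rho_actual)/rho_theo * 100 = (1.99 - 1.91)/1.99 * 100 = 4.02%

4.02%


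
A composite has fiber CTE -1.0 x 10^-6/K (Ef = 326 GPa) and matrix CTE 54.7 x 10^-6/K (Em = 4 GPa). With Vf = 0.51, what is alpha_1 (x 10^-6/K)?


E1 = Ef*Vf + Em*(1-Vf) = 168.22
alpha_1 = (alpha_f*Ef*Vf + alpha_m*Em*(1-Vf))/E1 = -0.35 x 10^-6/K

-0.35 x 10^-6/K


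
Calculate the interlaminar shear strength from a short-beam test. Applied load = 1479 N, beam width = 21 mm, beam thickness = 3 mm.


ILSS = 3F/(4bh) = 3*1479/(4*21*3) = 17.61 MPa

17.61 MPa


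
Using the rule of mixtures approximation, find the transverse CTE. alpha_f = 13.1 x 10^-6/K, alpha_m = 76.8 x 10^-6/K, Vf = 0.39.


alpha_2 = alpha_f*Vf + alpha_m*(1-Vf) = 13.1*0.39 + 76.8*0.61 = 52.0 x 10^-6/K

52.0 x 10^-6/K


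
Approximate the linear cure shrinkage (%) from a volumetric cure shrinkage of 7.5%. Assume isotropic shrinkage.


Linear shrinkage ≈ vol_shrink/3 = 7.5/3 = 2.5%

2.5%


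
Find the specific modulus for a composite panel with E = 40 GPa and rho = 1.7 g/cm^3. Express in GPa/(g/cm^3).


Specific stiffness = E/rho = 40/1.7 = 23.5 GPa/(g/cm^3)

23.5 GPa/(g/cm^3)


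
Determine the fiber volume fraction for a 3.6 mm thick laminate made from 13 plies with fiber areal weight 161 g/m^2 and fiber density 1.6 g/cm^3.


Vf = n * FAW / (rho_f * h * 1000) = 13 * 161 / (1.6 * 3.6 * 1000) = 0.3634

0.3634


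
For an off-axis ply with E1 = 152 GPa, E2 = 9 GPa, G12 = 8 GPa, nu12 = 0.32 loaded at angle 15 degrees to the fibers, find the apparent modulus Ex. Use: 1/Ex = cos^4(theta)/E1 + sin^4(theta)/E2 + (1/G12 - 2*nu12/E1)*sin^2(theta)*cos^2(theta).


cos^4(15) = 0.870513, sin^4(15) = 0.004487, sin^2(15)*cos^2(15) = 0.0625
1/G12 - 2*nu12/E1 = 1/8 - 2*0.32/152 = 0.120789 GPa^-1
1/Ex = 0.870513/152 + 0.004487/9 + 0.120789*0.0625 = 0.013775 GPa^-1
Ex = 72.6 GPa

72.6 GPa


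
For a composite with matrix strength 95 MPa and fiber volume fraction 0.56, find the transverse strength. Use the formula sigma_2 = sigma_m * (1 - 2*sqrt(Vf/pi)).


factor = 1 - 2*sqrt(0.56/pi) = 0.1556
sigma_2 = 95 * 0.1556 = 14.78 MPa

14.78 MPa


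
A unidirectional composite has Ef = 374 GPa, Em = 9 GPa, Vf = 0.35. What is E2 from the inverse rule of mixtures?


1/E2 = Vf/Ef + (1-Vf)/Em = 0.35/374 + 0.65/9
E2 = 13.67 GPa

13.67 GPa


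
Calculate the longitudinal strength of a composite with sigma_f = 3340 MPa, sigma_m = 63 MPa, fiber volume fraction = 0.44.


sigma_1 = sigma_f*Vf + sigma_m*(1-Vf) = 3340*0.44 + 63*0.56 = 1504.9 MPa

1504.9 MPa


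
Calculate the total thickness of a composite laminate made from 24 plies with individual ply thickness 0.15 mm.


h = n * t_ply = 24 * 0.15 = 3.6 mm

3.6 mm


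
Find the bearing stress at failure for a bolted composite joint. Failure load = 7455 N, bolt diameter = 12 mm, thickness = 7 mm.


sigma_br = F/(d*h) = 7455/(12*7) = 88.8 MPa

88.8 MPa


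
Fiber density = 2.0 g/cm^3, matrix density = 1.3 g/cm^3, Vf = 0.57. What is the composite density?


rho_c = rho_f*Vf + rho_m*(1-Vf) = 2.0*0.57 + 1.3*0.43 = 1.699 g/cm^3

1.699 g/cm^3


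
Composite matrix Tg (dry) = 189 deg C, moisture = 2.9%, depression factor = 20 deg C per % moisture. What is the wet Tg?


Tg_wet = Tg_dry - k*moisture = 189 - 20*2.9 = 131.0 deg C

131.0 deg C


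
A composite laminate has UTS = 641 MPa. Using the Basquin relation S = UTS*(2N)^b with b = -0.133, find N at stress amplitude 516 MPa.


N = 0.5 * (S/UTS)^(1/b) = 0.5 * (516/641)^(1/-0.133) = 2.5545 cycles

2.5545 cycles


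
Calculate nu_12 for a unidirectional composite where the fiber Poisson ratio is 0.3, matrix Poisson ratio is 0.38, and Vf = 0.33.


nu_12 = nu_f*Vf + nu_m*(1-Vf) = 0.3*0.33 + 0.38*0.67 = 0.3536

0.3536


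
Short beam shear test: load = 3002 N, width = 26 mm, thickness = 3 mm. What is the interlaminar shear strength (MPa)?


ILSS = 3F/(4bh) = 3*3002/(4*26*3) = 28.87 MPa

28.87 MPa


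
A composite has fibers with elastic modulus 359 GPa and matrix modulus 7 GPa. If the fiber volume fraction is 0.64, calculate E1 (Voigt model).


E1 = Ef*Vf + Em*(1-Vf) = 359*0.64 + 7*0.36 = 232.28 GPa

232.28 GPa


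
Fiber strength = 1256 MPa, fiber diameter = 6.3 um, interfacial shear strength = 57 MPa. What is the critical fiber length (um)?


Lc = sigma_f * d / (2 * tau_i) = 1256 * 6.3 / (2 * 57) = 69.4 um

69.4 um


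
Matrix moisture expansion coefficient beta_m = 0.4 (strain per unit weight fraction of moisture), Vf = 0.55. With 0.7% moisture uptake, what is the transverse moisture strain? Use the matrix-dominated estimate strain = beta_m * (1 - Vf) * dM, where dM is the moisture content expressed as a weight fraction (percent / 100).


dM = 0.7/100 = 0.007
strain = beta_m * (1-Vf) * dM = 0.4 * 0.45 * 0.007 = 0.00126

0.00126


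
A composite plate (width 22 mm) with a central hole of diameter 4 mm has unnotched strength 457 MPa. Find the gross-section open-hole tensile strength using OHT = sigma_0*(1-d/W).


OHT = sigma_0*(1-d/W) = 457*(1-4/22) = 373.9 MPa

373.9 MPa


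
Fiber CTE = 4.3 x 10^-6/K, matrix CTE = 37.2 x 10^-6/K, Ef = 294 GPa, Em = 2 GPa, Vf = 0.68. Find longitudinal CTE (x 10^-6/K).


E1 = Ef*Vf + Em*(1-Vf) = 200.56
alpha_1 = (alpha_f*Ef*Vf + alpha_m*Em*(1-Vf))/E1 = 4.4 x 10^-6/K

4.4 x 10^-6/K


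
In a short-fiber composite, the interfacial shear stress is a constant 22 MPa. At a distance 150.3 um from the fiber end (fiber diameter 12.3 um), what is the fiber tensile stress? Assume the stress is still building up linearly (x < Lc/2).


Force balance: sigma_f * (pi*d^2/4) = tau * (pi*d) * x  ->  sigma_f = 4 * tau * x / d
sigma_f = 4 * 22 * 150.3 / 12.3 = 1075.3 MPa

1075.3 MPa


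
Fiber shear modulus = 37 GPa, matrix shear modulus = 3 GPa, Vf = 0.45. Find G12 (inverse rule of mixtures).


1/G12 = Vf/Gf + (1-Vf)/Gm = 0.45/37 + 0.55/3
G12 = 5.12 GPa

5.12 GPa


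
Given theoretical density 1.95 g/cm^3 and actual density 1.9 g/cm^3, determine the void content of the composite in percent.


Void% = (rho_theo - rho_actual)/rho_theo * 100 = (1.95 - 1.9)/1.95 * 100 = 2.56%

2.56%


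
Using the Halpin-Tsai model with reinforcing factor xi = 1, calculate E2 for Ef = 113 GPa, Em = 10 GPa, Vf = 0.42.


eta = (Ef/Em - 1)/(Ef/Em + xi) = (11.3 - 1)/(11.3 + 1) = 0.8374
E2 = Em*(1+xi*eta*Vf)/(1-eta*Vf) = 20.85 GPa

20.85 GPa


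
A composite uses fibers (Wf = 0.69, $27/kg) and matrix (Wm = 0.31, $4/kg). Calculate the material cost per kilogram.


Cost = cost_f*Wf + cost_m*Wm = 27*0.69 + 4*0.31 = $19.87/kg

$19.87/kg


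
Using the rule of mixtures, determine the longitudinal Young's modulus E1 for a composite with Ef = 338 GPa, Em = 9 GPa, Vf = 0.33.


E1 = Ef*Vf + Em*(1-Vf) = 338*0.33 + 9*0.67 = 117.57 GPa

117.57 GPa


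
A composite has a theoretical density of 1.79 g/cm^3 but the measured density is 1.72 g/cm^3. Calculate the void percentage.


Void% = (rho_theo - rho_actual)/rho_theo * 100 = (1.79 - 1.72)/1.79 * 100 = 3.91%

3.91%


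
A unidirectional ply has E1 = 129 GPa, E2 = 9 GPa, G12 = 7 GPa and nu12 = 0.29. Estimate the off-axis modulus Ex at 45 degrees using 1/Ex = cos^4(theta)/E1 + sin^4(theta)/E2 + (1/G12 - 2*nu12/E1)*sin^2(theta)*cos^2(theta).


cos^4(45) = 0.25, sin^4(45) = 0.25, sin^2(45)*cos^2(45) = 0.25
1/G12 - 2*nu12/E1 = 1/7 - 2*0.29/129 = 0.138361 GPa^-1
1/Ex = 0.25/129 + 0.25/9 + 0.138361*0.25 = 0.064306 GPa^-1
Ex = 15.55 GPa

15.55 GPa


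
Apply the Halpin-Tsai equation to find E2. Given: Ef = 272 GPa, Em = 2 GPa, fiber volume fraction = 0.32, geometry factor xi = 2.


eta = (Ef/Em - 1)/(Ef/Em + xi) = (136.0 - 1)/(136.0 + 2) = 0.9783
E2 = Em*(1+xi*eta*Vf)/(1-eta*Vf) = 4.73 GPa

4.73 GPa


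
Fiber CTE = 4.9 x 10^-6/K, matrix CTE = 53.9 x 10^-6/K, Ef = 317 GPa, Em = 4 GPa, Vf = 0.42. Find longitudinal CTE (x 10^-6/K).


E1 = Ef*Vf + Em*(1-Vf) = 135.46
alpha_1 = (alpha_f*Ef*Vf + alpha_m*Em*(1-Vf))/E1 = 5.74 x 10^-6/K

5.74 x 10^-6/K


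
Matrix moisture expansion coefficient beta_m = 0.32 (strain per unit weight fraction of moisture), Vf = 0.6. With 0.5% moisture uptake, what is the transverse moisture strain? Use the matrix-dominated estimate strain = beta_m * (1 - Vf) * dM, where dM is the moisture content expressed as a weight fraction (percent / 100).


dM = 0.5/100 = 0.005
strain = beta_m * (1-Vf) * dM = 0.32 * 0.4 * 0.005 = 0.00064

0.00064


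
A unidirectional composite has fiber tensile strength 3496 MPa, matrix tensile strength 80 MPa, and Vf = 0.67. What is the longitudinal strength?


sigma_1 = sigma_f*Vf + sigma_m*(1-Vf) = 3496*0.67 + 80*0.33 = 2368.7 MPa

2368.7 MPa


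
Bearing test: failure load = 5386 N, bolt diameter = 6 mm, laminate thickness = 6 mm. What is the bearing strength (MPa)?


sigma_br = F/(d*h) = 5386/(6*6) = 149.6 MPa

149.6 MPa


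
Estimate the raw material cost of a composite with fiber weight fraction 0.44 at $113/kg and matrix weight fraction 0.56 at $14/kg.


Cost = cost_f*Wf + cost_m*Wm = 113*0.44 + 14*0.56 = $57.56/kg

$57.56/kg


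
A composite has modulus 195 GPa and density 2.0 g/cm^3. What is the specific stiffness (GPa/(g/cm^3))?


Specific stiffness = E/rho = 195/2.0 = 97.5 GPa/(g/cm^3)

97.5 GPa/(g/cm^3)


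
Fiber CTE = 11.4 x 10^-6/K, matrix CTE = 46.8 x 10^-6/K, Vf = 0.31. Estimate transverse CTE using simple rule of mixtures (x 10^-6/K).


alpha_2 = alpha_f*Vf + alpha_m*(1-Vf) = 11.4*0.31 + 46.8*0.69 = 35.8 x 10^-6/K

35.8 x 10^-6/K


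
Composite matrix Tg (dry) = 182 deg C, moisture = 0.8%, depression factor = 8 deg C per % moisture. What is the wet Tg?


Tg_wet = Tg_dry - k*moisture = 182 - 8*0.8 = 175.6 deg C

175.6 deg C


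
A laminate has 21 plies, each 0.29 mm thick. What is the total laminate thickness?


h = n * t_ply = 21 * 0.29 = 6.09 mm

6.09 mm


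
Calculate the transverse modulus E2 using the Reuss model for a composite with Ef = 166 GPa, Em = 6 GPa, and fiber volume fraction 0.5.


1/E2 = Vf/Ef + (1-Vf)/Em = 0.5/166 + 0.5/6
E2 = 11.58 GPa

11.58 GPa


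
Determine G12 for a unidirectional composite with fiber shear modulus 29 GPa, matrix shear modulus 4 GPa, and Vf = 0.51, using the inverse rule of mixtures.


1/G12 = Vf/Gf + (1-Vf)/Gm = 0.51/29 + 0.49/4
G12 = 7.14 GPa

7.14 GPa


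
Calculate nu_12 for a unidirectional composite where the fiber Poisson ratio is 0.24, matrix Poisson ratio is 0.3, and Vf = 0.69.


nu_12 = nu_f*Vf + nu_m*(1-Vf) = 0.24*0.69 + 0.3*0.31 = 0.2586

0.2586


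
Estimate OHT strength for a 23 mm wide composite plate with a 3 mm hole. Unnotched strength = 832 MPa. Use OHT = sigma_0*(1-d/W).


OHT = sigma_0*(1-d/W) = 832*(1-3/23) = 723.5 MPa

723.5 MPa


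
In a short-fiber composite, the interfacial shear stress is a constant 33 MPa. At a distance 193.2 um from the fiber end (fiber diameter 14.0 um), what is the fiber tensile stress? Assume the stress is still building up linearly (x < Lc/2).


Force balance: sigma_f * (pi*d^2/4) = tau * (pi*d) * x  ->  sigma_f = 4 * tau * x / d
sigma_f = 4 * 33 * 193.2 / 14.0 = 1821.6 MPa

1821.6 MPa


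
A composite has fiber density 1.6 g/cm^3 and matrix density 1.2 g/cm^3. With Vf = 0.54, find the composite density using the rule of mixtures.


rho_c = rho_f*Vf + rho_m*(1-Vf) = 1.6*0.54 + 1.2*0.46 = 1.416 g/cm^3

1.416 g/cm^3


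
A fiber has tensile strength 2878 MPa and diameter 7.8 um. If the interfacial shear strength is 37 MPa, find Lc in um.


Lc = sigma_f * d / (2 * tau_i) = 2878 * 7.8 / (2 * 37) = 303.4 um

303.4 um


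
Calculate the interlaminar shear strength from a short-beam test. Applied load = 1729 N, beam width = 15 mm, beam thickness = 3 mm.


ILSS = 3F/(4bh) = 3*1729/(4*15*3) = 28.82 MPa

28.82 MPa


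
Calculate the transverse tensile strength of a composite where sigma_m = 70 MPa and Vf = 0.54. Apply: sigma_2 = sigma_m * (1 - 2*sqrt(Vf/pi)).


factor = 1 - 2*sqrt(0.54/pi) = 0.1708
sigma_2 = 70 * 0.1708 = 11.96 MPa

11.96 MPa


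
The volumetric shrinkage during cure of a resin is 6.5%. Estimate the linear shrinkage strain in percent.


Linear shrinkage ≈ vol_shrink/3 = 6.5/3 = 2.167%

2.167%


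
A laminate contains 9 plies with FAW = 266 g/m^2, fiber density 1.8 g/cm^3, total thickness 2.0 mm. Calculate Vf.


Vf = n * FAW / (rho_f * h * 1000) = 9 * 266 / (1.8 * 2.0 * 1000) = 0.665

0.665


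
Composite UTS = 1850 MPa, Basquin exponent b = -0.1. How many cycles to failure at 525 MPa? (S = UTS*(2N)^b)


N = 0.5 * (S/UTS)^(1/b) = 0.5 * (525/1850)^(1/-0.1) = 147602.6838 cycles

147602.6838 cycles


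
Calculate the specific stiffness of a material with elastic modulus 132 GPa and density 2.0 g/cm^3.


Specific stiffness = E/rho = 132/2.0 = 66.0 GPa/(g/cm^3)

66.0 GPa/(g/cm^3)


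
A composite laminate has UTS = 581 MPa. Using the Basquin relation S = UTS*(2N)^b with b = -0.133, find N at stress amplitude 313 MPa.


N = 0.5 * (S/UTS)^(1/b) = 0.5 * (313/581)^(1/-0.133) = 52.3309 cycles

52.3309 cycles


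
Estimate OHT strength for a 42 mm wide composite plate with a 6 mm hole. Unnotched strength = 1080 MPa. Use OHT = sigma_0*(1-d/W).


OHT = sigma_0*(1-d/W) = 1080*(1-6/42) = 925.7 MPa

925.7 MPa


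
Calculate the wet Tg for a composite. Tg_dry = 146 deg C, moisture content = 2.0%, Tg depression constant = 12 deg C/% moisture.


Tg_wet = Tg_dry - k*moisture = 146 - 12*2.0 = 122.0 deg C

122.0 deg C


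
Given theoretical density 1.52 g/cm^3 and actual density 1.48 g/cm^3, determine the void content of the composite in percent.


Void% = (rho_theo - rho_actual)/rho_theo * 100 = (1.52 - 1.48)/1.52 * 100 = 2.63%

2.63%


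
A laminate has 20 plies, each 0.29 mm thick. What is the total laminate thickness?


h = n * t_ply = 20 * 0.29 = 5.8 mm

5.8 mm


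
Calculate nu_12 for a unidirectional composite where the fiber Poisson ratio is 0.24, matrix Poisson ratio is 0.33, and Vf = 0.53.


nu_12 = nu_f*Vf + nu_m*(1-Vf) = 0.24*0.53 + 0.33*0.47 = 0.2823

0.2823


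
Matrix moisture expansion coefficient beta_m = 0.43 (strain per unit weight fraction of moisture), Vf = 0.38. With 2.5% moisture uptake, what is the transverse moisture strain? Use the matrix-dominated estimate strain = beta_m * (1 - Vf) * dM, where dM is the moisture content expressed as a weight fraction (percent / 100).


dM = 2.5/100 = 0.025
strain = beta_m * (1-Vf) * dM = 0.43 * 0.62 * 0.025 = 0.006665

0.006665


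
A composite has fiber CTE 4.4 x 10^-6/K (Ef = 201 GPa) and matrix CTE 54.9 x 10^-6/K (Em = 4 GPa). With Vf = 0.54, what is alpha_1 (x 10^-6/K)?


E1 = Ef*Vf + Em*(1-Vf) = 110.38
alpha_1 = (alpha_f*Ef*Vf + alpha_m*Em*(1-Vf))/E1 = 5.24 x 10^-6/K

5.24 x 10^-6/K


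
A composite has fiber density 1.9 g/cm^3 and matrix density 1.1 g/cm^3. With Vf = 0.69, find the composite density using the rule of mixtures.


rho_c = rho_f*Vf + rho_m*(1-Vf) = 1.9*0.69 + 1.1*0.31 = 1.652 g/cm^3

1.652 g/cm^3


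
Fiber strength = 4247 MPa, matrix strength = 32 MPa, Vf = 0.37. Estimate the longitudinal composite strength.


sigma_1 = sigma_f*Vf + sigma_m*(1-Vf) = 4247*0.37 + 32*0.63 = 1591.6 MPa

1591.6 MPa


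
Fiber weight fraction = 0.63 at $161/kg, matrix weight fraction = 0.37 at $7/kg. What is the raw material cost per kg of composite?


Cost = cost_f*Wf + cost_m*Wm = 161*0.63 + 7*0.37 = $104.02/kg

$104.02/kg


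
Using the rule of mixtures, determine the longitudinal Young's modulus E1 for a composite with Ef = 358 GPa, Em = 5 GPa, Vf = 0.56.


E1 = Ef*Vf + Em*(1-Vf) = 358*0.56 + 5*0.44 = 202.68 GPa

202.68 GPa


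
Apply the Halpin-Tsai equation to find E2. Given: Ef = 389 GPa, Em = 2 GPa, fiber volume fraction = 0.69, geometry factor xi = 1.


eta = (Ef/Em - 1)/(Ef/Em + xi) = (194.5 - 1)/(194.5 + 1) = 0.9898
E2 = Em*(1+xi*eta*Vf)/(1-eta*Vf) = 10.62 GPa

10.62 GPa


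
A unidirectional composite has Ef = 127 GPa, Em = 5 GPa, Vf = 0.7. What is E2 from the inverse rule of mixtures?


1/E2 = Vf/Ef + (1-Vf)/Em = 0.7/127 + 0.3/5
E2 = 15.26 GPa

15.26 GPa


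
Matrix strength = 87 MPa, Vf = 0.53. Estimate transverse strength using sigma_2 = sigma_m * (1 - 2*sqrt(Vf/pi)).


factor = 1 - 2*sqrt(0.53/pi) = 0.1785
sigma_2 = 87 * 0.1785 = 15.53 MPa

15.53 MPa


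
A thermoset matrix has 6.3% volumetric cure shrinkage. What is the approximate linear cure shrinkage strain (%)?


Linear shrinkage ≈ vol_shrink/3 = 6.3/3 = 2.1%

2.1%


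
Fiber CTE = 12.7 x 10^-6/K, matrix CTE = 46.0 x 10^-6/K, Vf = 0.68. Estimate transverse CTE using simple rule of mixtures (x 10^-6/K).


alpha_2 = alpha_f*Vf + alpha_m*(1-Vf) = 12.7*0.68 + 46.0*0.32 = 23.4 x 10^-6/K

23.4 x 10^-6/K


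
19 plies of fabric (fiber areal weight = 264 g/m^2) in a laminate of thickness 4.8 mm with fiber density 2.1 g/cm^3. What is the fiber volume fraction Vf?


Vf = n * FAW / (rho_f * h * 1000) = 19 * 264 / (2.1 * 4.8 * 1000) = 0.4976

0.4976


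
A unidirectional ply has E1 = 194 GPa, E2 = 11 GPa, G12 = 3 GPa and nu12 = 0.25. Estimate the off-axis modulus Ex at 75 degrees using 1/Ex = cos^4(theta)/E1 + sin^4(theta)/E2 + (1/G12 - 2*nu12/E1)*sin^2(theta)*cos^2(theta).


cos^4(75) = 0.004487, sin^4(75) = 0.870513, sin^2(75)*cos^2(75) = 0.0625
1/G12 - 2*nu12/E1 = 1/3 - 2*0.25/194 = 0.330756 GPa^-1
1/Ex = 0.004487/194 + 0.870513/11 + 0.330756*0.0625 = 0.0998329 GPa^-1
Ex = 10.02 GPa

10.02 GPa


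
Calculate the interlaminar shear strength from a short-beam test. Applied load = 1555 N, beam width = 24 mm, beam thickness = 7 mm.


ILSS = 3F/(4bh) = 3*1555/(4*24*7) = 6.94 MPa

6.94 MPa


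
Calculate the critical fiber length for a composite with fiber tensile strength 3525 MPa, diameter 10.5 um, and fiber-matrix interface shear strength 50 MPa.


Lc = sigma_f * d / (2 * tau_i) = 3525 * 10.5 / (2 * 50) = 370.1 um

370.1 um


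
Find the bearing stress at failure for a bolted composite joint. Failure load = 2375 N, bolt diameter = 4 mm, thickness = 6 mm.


sigma_br = F/(d*h) = 2375/(4*6) = 99.0 MPa

99.0 MPa


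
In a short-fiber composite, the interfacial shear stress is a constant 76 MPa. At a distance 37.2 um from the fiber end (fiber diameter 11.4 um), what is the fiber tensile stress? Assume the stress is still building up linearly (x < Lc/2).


Force balance: sigma_f * (pi*d^2/4) = tau * (pi*d) * x  ->  sigma_f = 4 * tau * x / d
sigma_f = 4 * 76 * 37.2 / 11.4 = 992.0 MPa

992.0 MPa


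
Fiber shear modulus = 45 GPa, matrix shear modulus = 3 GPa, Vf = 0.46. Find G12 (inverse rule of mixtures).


1/G12 = Vf/Gf + (1-Vf)/Gm = 0.46/45 + 0.54/3
G12 = 5.26 GPa

5.26 GPa


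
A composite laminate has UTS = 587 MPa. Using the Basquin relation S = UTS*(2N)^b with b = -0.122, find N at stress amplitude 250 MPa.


N = 0.5 * (S/UTS)^(1/b) = 0.5 * (250/587)^(1/-0.122) = 546.3601 cycles

546.3601 cycles


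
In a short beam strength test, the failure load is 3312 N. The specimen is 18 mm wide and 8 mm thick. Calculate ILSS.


ILSS = 3F/(4bh) = 3*3312/(4*18*8) = 17.25 MPa

17.25 MPa


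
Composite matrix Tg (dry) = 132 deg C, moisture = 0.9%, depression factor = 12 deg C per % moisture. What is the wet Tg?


Tg_wet = Tg_dry - k*moisture = 132 - 12*0.9 = 121.2 deg C

121.2 deg C


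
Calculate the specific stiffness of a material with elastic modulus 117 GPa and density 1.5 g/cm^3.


Specific stiffness = E/rho = 117/1.5 = 78.0 GPa/(g/cm^3)

78.0 GPa/(g/cm^3)


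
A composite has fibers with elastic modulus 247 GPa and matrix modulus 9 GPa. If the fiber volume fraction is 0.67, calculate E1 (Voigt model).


E1 = Ef*Vf + Em*(1-Vf) = 247*0.67 + 9*0.33 = 168.46 GPa

168.46 GPa


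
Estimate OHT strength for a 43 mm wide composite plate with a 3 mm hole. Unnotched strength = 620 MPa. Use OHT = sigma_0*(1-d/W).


OHT = sigma_0*(1-d/W) = 620*(1-3/43) = 576.7 MPa

576.7 MPa


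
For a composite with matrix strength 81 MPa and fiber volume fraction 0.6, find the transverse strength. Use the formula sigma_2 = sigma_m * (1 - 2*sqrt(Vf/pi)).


factor = 1 - 2*sqrt(0.6/pi) = 0.126
sigma_2 = 81 * 0.126 = 10.2 MPa

10.2 MPa


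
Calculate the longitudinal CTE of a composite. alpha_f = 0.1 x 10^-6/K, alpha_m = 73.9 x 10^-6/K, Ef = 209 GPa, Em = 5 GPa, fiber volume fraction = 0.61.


E1 = Ef*Vf + Em*(1-Vf) = 129.44
alpha_1 = (alpha_f*Ef*Vf + alpha_m*Em*(1-Vf))/E1 = 1.21 x 10^-6/K

1.21 x 10^-6/K


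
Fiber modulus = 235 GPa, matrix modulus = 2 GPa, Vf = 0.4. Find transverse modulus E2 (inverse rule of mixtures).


1/E2 = Vf/Ef + (1-Vf)/Em = 0.4/235 + 0.6/2
E2 = 3.31 GPa

3.31 GPa


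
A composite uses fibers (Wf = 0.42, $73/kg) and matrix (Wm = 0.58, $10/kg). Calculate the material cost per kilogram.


Cost = cost_f*Wf + cost_m*Wm = 73*0.42 + 10*0.58 = $36.46/kg

$36.46/kg


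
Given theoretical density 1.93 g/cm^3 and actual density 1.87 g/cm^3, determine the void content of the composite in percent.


Void% = (rho_theo - rho_actual)/rho_theo * 100 = (1.93 - 1.87)/1.93 * 100 = 3.11%

3.11%


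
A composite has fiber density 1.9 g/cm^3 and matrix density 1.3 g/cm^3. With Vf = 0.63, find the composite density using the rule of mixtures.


rho_c = rho_f*Vf + rho_m*(1-Vf) = 1.9*0.63 + 1.3*0.37 = 1.678 g/cm^3

1.678 g/cm^3


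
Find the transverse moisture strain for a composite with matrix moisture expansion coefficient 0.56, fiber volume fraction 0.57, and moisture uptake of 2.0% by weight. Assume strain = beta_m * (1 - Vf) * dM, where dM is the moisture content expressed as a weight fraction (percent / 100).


dM = 2.0/100 = 0.02
strain = beta_m * (1-Vf) * dM = 0.56 * 0.43 * 0.02 = 0.004816

0.004816


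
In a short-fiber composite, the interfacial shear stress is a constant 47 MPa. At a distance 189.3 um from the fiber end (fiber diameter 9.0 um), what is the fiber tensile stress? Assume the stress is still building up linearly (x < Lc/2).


Force balance: sigma_f * (pi*d^2/4) = tau * (pi*d) * x  ->  sigma_f = 4 * tau * x / d
sigma_f = 4 * 47 * 189.3 / 9.0 = 3954.3 MPa

3954.3 MPa


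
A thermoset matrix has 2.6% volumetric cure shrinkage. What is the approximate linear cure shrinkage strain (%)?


Linear shrinkage ≈ vol_shrink/3 = 2.6/3 = 0.867%

0.867%


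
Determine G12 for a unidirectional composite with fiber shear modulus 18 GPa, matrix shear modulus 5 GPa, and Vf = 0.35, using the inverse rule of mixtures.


1/G12 = Vf/Gf + (1-Vf)/Gm = 0.35/18 + 0.65/5
G12 = 6.69 GPa

6.69 GPa


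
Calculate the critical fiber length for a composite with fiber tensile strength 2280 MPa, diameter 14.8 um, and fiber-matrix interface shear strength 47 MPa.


Lc = sigma_f * d / (2 * tau_i) = 2280 * 14.8 / (2 * 47) = 359.0 um

359.0 um


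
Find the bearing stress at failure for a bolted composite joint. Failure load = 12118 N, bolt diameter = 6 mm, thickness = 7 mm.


sigma_br = F/(d*h) = 12118/(6*7) = 288.5 MPa

288.5 MPa


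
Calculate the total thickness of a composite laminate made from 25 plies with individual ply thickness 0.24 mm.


h = n * t_ply = 25 * 0.24 = 6.0 mm

6.0 mm


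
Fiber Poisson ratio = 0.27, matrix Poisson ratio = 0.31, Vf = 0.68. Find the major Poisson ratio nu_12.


nu_12 = nu_f*Vf + nu_m*(1-Vf) = 0.27*0.68 + 0.31*0.32 = 0.2828

0.2828


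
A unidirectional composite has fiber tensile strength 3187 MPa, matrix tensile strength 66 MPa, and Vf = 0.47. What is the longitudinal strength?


sigma_1 = sigma_f*Vf + sigma_m*(1-Vf) = 3187*0.47 + 66*0.53 = 1532.9 MPa

1532.9 MPa


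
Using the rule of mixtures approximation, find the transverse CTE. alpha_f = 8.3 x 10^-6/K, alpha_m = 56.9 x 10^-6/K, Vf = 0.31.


alpha_2 = alpha_f*Vf + alpha_m*(1-Vf) = 8.3*0.31 + 56.9*0.69 = 41.8 x 10^-6/K

41.8 x 10^-6/K


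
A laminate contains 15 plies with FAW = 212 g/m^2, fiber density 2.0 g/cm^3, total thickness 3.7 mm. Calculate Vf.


Vf = n * FAW / (rho_f * h * 1000) = 15 * 212 / (2.0 * 3.7 * 1000) = 0.4297

0.4297


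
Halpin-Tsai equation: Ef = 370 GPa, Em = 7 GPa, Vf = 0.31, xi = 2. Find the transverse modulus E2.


eta = (Ef/Em - 1)/(Ef/Em + xi) = (52.8571 - 1)/(52.8571 + 2) = 0.9453
E2 = Em*(1+xi*eta*Vf)/(1-eta*Vf) = 15.7 GPa

15.7 GPa


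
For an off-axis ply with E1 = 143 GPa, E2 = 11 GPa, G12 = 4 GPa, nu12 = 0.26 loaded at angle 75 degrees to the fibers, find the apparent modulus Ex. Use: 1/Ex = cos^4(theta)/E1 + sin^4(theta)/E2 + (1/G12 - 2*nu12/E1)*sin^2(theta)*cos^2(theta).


cos^4(75) = 0.004487, sin^4(75) = 0.870513, sin^2(75)*cos^2(75) = 0.0625
1/G12 - 2*nu12/E1 = 1/4 - 2*0.26/143 = 0.246364 GPa^-1
1/Ex = 0.004487/143 + 0.870513/11 + 0.246364*0.0625 = 0.0945666 GPa^-1
Ex = 10.57 GPa

10.57 GPa


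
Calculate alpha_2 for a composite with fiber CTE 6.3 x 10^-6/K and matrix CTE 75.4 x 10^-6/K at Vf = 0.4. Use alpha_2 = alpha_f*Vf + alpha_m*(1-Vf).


alpha_2 = alpha_f*Vf + alpha_m*(1-Vf) = 6.3*0.4 + 75.4*0.6 = 47.8 x 10^-6/K

47.8 x 10^-6/K


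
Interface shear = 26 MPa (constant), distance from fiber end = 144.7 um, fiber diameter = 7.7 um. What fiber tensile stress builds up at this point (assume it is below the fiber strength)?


Force balance: sigma_f * (pi*d^2/4) = tau * (pi*d) * x  ->  sigma_f = 4 * tau * x / d
sigma_f = 4 * 26 * 144.7 / 7.7 = 1954.4 MPa

1954.4 MPa


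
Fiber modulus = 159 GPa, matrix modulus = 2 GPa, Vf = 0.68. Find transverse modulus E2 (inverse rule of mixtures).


1/E2 = Vf/Ef + (1-Vf)/Em = 0.68/159 + 0.32/2
E2 = 6.09 GPa

6.09 GPa


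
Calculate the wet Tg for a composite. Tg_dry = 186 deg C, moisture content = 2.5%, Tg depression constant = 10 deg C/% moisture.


Tg_wet = Tg_dry - k*moisture = 186 - 10*2.5 = 161.0 deg C

161.0 deg C


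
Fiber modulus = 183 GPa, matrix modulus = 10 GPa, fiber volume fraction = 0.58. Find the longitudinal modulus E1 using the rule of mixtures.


E1 = Ef*Vf + Em*(1-Vf) = 183*0.58 + 10*0.42 = 110.34 GPa

110.34 GPa


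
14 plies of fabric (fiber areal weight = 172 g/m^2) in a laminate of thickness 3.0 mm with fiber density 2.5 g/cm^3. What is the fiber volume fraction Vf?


Vf = n * FAW / (rho_f * h * 1000) = 14 * 172 / (2.5 * 3.0 * 1000) = 0.3211

0.3211


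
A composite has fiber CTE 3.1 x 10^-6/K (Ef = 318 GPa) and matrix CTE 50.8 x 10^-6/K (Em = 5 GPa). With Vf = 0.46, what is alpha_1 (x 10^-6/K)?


E1 = Ef*Vf + Em*(1-Vf) = 148.98
alpha_1 = (alpha_f*Ef*Vf + alpha_m*Em*(1-Vf))/E1 = 3.96 x 10^-6/K

3.96 x 10^-6/K


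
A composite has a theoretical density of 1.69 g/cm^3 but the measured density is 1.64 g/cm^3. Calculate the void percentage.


Void% = (rho_theo - rho_actual)/rho_theo * 100 = (1.69 - 1.64)/1.69 * 100 = 2.96%

2.96%


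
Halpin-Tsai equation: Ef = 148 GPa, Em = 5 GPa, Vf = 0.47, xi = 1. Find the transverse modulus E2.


eta = (Ef/Em - 1)/(Ef/Em + xi) = (29.6 - 1)/(29.6 + 1) = 0.9346
E2 = Em*(1+xi*eta*Vf)/(1-eta*Vf) = 12.83 GPa

12.83 GPa


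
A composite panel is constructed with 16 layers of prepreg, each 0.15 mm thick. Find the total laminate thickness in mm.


h = n * t_ply = 16 * 0.15 = 2.4 mm

2.4 mm


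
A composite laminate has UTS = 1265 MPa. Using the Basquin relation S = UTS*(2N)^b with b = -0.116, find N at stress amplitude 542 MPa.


N = 0.5 * (S/UTS)^(1/b) = 0.5 * (542/1265)^(1/-0.116) = 745.0241 cycles

745.0241 cycles


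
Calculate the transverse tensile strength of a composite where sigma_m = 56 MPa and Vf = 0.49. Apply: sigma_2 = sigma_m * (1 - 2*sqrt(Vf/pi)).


factor = 1 - 2*sqrt(0.49/pi) = 0.2101
sigma_2 = 56 * 0.2101 = 11.77 MPa

11.77 MPa


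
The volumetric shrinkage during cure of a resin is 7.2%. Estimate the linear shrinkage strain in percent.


Linear shrinkage ≈ vol_shrink/3 = 7.2/3 = 2.4%

2.4%


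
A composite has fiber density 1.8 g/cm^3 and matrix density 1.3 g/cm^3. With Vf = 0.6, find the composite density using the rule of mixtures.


rho_c = rho_f*Vf + rho_m*(1-Vf) = 1.8*0.6 + 1.3*0.4 = 1.6 g/cm^3

1.6 g/cm^3


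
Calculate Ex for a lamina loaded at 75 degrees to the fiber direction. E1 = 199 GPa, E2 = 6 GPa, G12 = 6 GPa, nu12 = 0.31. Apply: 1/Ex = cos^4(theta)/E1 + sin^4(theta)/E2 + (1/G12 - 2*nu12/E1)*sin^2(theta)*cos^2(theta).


cos^4(75) = 0.004487, sin^4(75) = 0.870513, sin^2(75)*cos^2(75) = 0.0625
1/G12 - 2*nu12/E1 = 1/6 - 2*0.31/199 = 0.163551 GPa^-1
1/Ex = 0.004487/199 + 0.870513/6 + 0.163551*0.0625 = 0.1553299 GPa^-1
Ex = 6.44 GPa

6.44 GPa


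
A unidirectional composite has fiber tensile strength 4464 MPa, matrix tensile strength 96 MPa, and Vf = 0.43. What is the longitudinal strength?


sigma_1 = sigma_f*Vf + sigma_m*(1-Vf) = 4464*0.43 + 96*0.57 = 1974.2 MPa

1974.2 MPa


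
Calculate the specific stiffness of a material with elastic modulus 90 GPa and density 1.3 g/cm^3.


Specific stiffness = E/rho = 90/1.3 = 69.2 GPa/(g/cm^3)

69.2 GPa/(g/cm^3)


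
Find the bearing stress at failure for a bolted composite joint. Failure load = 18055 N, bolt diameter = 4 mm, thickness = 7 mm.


sigma_br = F/(d*h) = 18055/(4*7) = 644.8 MPa

644.8 MPa


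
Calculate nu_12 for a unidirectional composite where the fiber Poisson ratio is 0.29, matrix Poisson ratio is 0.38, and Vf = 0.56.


nu_12 = nu_f*Vf + nu_m*(1-Vf) = 0.29*0.56 + 0.38*0.44 = 0.3296

0.3296


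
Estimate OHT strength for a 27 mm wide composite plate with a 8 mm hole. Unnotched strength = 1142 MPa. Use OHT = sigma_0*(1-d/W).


OHT = sigma_0*(1-d/W) = 1142*(1-8/27) = 803.6 MPa

803.6 MPa


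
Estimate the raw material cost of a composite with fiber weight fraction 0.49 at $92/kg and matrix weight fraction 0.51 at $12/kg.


Cost = cost_f*Wf + cost_m*Wm = 92*0.49 + 12*0.51 = $51.2/kg

$51.2/kg


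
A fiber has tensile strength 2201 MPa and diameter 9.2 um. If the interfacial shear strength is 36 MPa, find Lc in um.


Lc = sigma_f * d / (2 * tau_i) = 2201 * 9.2 / (2 * 36) = 281.2 um

281.2 um


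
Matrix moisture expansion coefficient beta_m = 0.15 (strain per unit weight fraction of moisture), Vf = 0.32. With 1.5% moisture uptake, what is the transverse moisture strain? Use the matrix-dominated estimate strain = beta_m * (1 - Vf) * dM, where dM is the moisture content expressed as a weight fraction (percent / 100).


dM = 1.5/100 = 0.015
strain = beta_m * (1-Vf) * dM = 0.15 * 0.68 * 0.015 = 0.00153

0.00153


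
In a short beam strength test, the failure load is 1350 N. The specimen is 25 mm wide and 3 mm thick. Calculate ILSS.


ILSS = 3F/(4bh) = 3*1350/(4*25*3) = 13.5 MPa

13.5 MPa


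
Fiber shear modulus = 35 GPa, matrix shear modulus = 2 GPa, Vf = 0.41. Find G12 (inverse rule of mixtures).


1/G12 = Vf/Gf + (1-Vf)/Gm = 0.41/35 + 0.59/2
G12 = 3.26 GPa

3.26 GPa


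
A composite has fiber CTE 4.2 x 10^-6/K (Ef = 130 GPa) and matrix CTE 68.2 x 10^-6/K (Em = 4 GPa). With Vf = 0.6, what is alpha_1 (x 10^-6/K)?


E1 = Ef*Vf + Em*(1-Vf) = 79.6
alpha_1 = (alpha_f*Ef*Vf + alpha_m*Em*(1-Vf))/E1 = 5.49 x 10^-6/K

5.49 x 10^-6/K


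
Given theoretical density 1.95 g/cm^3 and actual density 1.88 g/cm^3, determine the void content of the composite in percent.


Void% = (rho_theo - rho_actual)/rho_theo * 100 = (1.95 - 1.88)/1.95 * 100 = 3.59%

3.59%


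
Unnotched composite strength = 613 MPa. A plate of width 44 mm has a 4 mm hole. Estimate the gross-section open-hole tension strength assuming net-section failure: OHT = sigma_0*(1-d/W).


OHT = sigma_0*(1-d/W) = 613*(1-4/44) = 557.3 MPa

557.3 MPa


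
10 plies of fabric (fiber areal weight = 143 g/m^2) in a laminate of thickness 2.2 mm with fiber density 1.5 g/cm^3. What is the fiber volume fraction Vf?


Vf = n * FAW / (rho_f * h * 1000) = 10 * 143 / (1.5 * 2.2 * 1000) = 0.4333

0.4333


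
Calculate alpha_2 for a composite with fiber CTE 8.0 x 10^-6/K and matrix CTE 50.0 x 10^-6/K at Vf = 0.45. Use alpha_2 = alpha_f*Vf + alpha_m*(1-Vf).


alpha_2 = alpha_f*Vf + alpha_m*(1-Vf) = 8.0*0.45 + 50.0*0.55 = 31.1 x 10^-6/K

31.1 x 10^-6/K


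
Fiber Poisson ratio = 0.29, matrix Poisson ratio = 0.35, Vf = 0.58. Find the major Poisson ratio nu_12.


nu_12 = nu_f*Vf + nu_m*(1-Vf) = 0.29*0.58 + 0.35*0.42 = 0.3152

0.3152


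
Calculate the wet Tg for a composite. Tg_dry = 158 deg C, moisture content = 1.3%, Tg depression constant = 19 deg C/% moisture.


Tg_wet = Tg_dry - k*moisture = 158 - 19*1.3 = 133.3 deg C

133.3 deg C


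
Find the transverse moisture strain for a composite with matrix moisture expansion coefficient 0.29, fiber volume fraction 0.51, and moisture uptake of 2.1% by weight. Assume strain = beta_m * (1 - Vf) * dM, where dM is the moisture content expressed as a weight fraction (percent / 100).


dM = 2.1/100 = 0.021
strain = beta_m * (1-Vf) * dM = 0.29 * 0.49 * 0.021 = 0.0029841

0.0029841


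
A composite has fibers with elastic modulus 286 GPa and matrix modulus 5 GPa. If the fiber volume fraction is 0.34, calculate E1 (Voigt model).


E1 = Ef*Vf + Em*(1-Vf) = 286*0.34 + 5*0.66 = 100.54 GPa

100.54 GPa


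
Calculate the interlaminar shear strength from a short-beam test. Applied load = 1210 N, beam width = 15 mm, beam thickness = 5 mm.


ILSS = 3F/(4bh) = 3*1210/(4*15*5) = 12.1 MPa

12.1 MPa


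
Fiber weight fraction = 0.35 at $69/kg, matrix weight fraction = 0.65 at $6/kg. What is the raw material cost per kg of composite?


Cost = cost_f*Wf + cost_m*Wm = 69*0.35 + 6*0.65 = $28.05/kg

$28.05/kg


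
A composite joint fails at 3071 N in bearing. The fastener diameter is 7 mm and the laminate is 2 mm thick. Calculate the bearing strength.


sigma_br = F/(d*h) = 3071/(7*2) = 219.4 MPa

219.4 MPa


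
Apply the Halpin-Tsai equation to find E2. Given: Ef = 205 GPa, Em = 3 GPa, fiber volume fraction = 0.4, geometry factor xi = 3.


eta = (Ef/Em - 1)/(Ef/Em + xi) = (68.3333 - 1)/(68.3333 + 3) = 0.9439
E2 = Em*(1+xi*eta*Vf)/(1-eta*Vf) = 10.28 GPa

10.28 GPa


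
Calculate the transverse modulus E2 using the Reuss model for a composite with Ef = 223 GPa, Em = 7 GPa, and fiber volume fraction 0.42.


1/E2 = Vf/Ef + (1-Vf)/Em = 0.42/223 + 0.58/7
E2 = 11.8 GPa

11.8 GPa


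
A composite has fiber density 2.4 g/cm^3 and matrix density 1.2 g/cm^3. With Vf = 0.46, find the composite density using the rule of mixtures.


rho_c = rho_f*Vf + rho_m*(1-Vf) = 2.4*0.46 + 1.2*0.54 = 1.752 g/cm^3

1.752 g/cm^3


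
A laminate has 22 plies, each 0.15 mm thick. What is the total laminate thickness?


h = n * t_ply = 22 * 0.15 = 3.3 mm

3.3 mm


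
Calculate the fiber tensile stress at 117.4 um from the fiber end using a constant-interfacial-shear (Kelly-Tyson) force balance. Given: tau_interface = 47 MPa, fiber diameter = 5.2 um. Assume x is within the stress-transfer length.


Force balance: sigma_f * (pi*d^2/4) = tau * (pi*d) * x  ->  sigma_f = 4 * tau * x / d
sigma_f = 4 * 47 * 117.4 / 5.2 = 4244.5 MPa

4244.5 MPa


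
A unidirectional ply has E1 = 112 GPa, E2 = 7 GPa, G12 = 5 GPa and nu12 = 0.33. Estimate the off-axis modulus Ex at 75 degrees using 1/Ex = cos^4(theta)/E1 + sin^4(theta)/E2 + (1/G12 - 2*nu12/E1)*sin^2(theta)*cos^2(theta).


cos^4(75) = 0.004487, sin^4(75) = 0.870513, sin^2(75)*cos^2(75) = 0.0625
1/G12 - 2*nu12/E1 = 1/5 - 2*0.33/112 = 0.194107 GPa^-1
1/Ex = 0.004487/112 + 0.870513/7 + 0.194107*0.0625 = 0.1365307 GPa^-1
Ex = 7.32 GPa

7.32 GPa


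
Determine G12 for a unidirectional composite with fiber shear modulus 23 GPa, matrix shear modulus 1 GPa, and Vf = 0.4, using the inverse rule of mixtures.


1/G12 = Vf/Gf + (1-Vf)/Gm = 0.4/23 + 0.6/1
G12 = 1.62 GPa

1.62 GPa


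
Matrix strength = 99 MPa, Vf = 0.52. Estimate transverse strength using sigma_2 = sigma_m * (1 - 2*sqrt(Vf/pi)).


factor = 1 - 2*sqrt(0.52/pi) = 0.1863
sigma_2 = 99 * 0.1863 = 18.45 MPa

18.45 MPa


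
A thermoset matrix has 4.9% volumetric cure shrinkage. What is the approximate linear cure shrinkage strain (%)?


Linear shrinkage ≈ vol_shrink/3 = 4.9/3 = 1.633%

1.633%


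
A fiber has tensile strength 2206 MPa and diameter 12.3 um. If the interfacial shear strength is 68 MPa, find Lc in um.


Lc = sigma_f * d / (2 * tau_i) = 2206 * 12.3 / (2 * 68) = 199.5 um

199.5 um


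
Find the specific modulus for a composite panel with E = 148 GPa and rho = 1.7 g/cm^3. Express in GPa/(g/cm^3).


Specific stiffness = E/rho = 148/1.7 = 87.1 GPa/(g/cm^3)

87.1 GPa/(g/cm^3)


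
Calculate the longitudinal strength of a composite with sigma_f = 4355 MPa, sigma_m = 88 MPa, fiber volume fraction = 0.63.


sigma_1 = sigma_f*Vf + sigma_m*(1-Vf) = 4355*0.63 + 88*0.37 = 2776.2 MPa

2776.2 MPa
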